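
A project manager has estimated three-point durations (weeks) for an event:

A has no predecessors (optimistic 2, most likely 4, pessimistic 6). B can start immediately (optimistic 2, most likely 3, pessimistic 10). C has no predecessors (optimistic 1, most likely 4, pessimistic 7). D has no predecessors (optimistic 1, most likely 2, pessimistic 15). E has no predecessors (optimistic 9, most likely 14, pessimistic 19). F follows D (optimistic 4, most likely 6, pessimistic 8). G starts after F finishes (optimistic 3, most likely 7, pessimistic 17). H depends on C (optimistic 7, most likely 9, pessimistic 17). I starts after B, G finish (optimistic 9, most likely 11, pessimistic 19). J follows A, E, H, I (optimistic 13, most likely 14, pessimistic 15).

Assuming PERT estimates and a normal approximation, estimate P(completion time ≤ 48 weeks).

te_A = (2 + 4·4 + 6)/6 = 24/6 = 4; σ²_A = ((6−2)/6)² = 0.444
te_B = (2 + 4·3 + 10)/6 = 24/6 = 4; σ²_B = ((10−2)/6)² = 1.778
te_C = (1 + 4·4 + 7)/6 = 24/6 = 4; σ²_C = ((7−1)/6)² = 1.000
te_D = (1 + 4·2 + 15)/6 = 24/6 = 4; σ²_D = ((15−1)/6)² = 5.444
te_E = (9 + 4·14 + 19)/6 = 84/6 = 14; σ²_E = ((19−9)/6)² = 2.778
te_F = (4 + 4·6 + 8)/6 = 36/6 = 6; σ²_F = ((8−4)/6)² = 0.444
te_G = (3 + 4·7 + 17)/6 = 48/6 = 8; σ²_G = ((17−3)/6)² = 5.444
te_H = (7 + 4·9 + 17)/6 = 60/6 = 10; σ²_H = ((17−7)/6)² = 2.778
te_I = (9 + 4·11 + 19)/6 = 72/6 = 12; σ²_I = ((19−9)/6)² = 2.778
te_J = (13 + 4·14 + 15)/6 = 84/6 = 14; σ²_J = ((15−13)/6)² = 0.111

Forward pass:
ES_A = 0; EF_A = 4
ES_B = 0; EF_B = 4
ES_C = 0; EF_C = 4
ES_D = 0; EF_D = 4
ES_E = 0; EF_E = 14
ES_F = 4; EF_F = 4+6 = 10
ES_G = 10; EF_G = 10+8 = 18
ES_H = 4; EF_H = 4+10 = 14
ES_I = max(EF_B=4, EF_G=18) = 18; EF_I = 18+12 = 30
ES_J = max(EF_A=4, EF_E=14, EF_H=14, EF_I=30) = 30; EF_J = 30+14 = 44
Expected project duration μ = 44 weeks. Critical path: D → F → G → I → J.

Variance along critical path = 5.444 + 0.444 + 5.444 + 2.778 + 0.111 = 14.222; σ = √14.222 = 3.771 weeks.
Z = (48 − 44) / 3.771 = 1.061
P(T ≤ 48) = Φ(1.061) ≈ 0.856

0.856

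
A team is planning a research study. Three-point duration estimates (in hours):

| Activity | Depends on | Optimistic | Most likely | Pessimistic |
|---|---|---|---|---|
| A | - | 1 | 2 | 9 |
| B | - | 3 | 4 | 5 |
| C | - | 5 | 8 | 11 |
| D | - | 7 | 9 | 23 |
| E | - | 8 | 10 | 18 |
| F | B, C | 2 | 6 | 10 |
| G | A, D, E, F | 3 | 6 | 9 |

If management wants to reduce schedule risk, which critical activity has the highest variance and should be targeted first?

F

te_A = (1 + 4·2 + 9)/6 = 18/6 = 3; σ²_A = ((9−1)/6)² = 1.778
te_B = (3 + 4·4 + 5)/6 = 24/6 = 4; σ²_B = ((5−3)/6)² = 0.111
te_C = (5 + 4·8 + 11)/6 = 48/6 = 8; σ²_C = ((11−5)/6)² = 1.000
te_D = (7 + 4·9 + 23)/6 = 66/6 = 11; σ²_D = ((23−7)/6)² = 7.111
te_E = (8 + 4·10 + 18)/6 = 66/6 = 11; σ²_E = ((18−8)/6)² = 2.778
te_F = (2 + 4·6 + 10)/6 = 36/6 = 6; σ²_F = ((10−2)/6)² = 1.778
te_G = (3 + 4·6 + 9)/6 = 36/6 = 6; σ²_G = ((9−3)/6)² = 1.000

Forward pass:
ES_A = 0; EF_A = 3
ES_B = 0; EF_B = 4
ES_C = 0; EF_C = 8
ES_D = 0; EF_D = 11
ES_E = 0; EF_E = 11
ES_F = max(EF_B=4, EF_C=8) = 8; EF_F = 8+6 = 14
ES_G = max(EF_A=3, EF_D=11, EF_E=11, EF_F=14) = 14; EF_G = 14+6 = 20
Expected project duration μ = 20 hours. Critical path: C → F → G.

Variances on critical path: σ²_C=1.000, σ²_F=1.778, σ²_G=1.000.
Largest is σ²_F = 1.778.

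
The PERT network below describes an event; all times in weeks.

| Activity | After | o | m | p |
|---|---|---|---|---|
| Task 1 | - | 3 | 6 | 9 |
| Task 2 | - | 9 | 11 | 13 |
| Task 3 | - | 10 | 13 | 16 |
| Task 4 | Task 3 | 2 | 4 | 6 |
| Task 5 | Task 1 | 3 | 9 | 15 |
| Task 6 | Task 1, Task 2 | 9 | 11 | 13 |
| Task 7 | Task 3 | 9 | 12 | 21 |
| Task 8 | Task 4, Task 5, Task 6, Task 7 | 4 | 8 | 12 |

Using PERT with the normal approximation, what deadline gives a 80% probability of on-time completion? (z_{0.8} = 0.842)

36.2 weeks

te_Task 1 = (3 + 4·6 + 9)/6 = 36/6 = 6; σ²_Task 1 = ((9−3)/6)² = 1.000
te_Task 2 = (9 + 4·11 + 13)/6 = 66/6 = 11; σ²_Task 2 = ((13−9)/6)² = 0.444
te_Task 3 = (10 + 4·13 + 16)/6 = 78/6 = 13; σ²_Task 3 = ((16−10)/6)² = 1.000
te_Task 4 = (2 + 4·4 + 6)/6 = 24/6 = 4; σ²_Task 4 = ((6−2)/6)² = 0.444
te_Task 5 = (3 + 4·9 + 15)/6 = 54/6 = 9; σ²_Task 5 = ((15−3)/6)² = 4.000
te_Task 6 = (9 + 4·11 + 13)/6 = 66/6 = 11; σ²_Task 6 = ((13−9)/6)² = 0.444
te_Task 7 = (9 + 4·12 + 21)/6 = 78/6 = 13; σ²_Task 7 = ((21−9)/6)² = 4.000
te_Task 8 = (4 + 4·8 + 12)/6 = 48/6 = 8; σ²_Task 8 = ((12−4)/6)² = 1.778

Forward pass:
ES_Task 1 = 0; EF_Task 1 = 6
ES_Task 2 = 0; EF_Task 2 = 11
ES_Task 3 = 0; EF_Task 3 = 13
ES_Task 4 = 13; EF_Task 4 = 13+4 = 17
ES_Task 5 = 6; EF_Task 5 = 6+9 = 15
ES_Task 6 = max(EF_Task 1=6, EF_Task 2=11) = 11; EF_Task 6 = 11+11 = 22
ES_Task 7 = 13; EF_Task 7 = 13+13 = 26
ES_Task 8 = max(EF_Task 4=17, EF_Task 5=15, EF_Task 6=22, EF_Task 7=26) = 26; EF_Task 8 = 26+8 = 34
Expected project duration μ = 34 weeks. Critical path: Task 3 → Task 7 → Task 8.

Variance along critical path = 1.000 + 4.000 + 1.778 = 6.778; σ = 2.603 weeks.
D = μ + z·σ = 34 + 0.842·2.603 = 36.2 weeks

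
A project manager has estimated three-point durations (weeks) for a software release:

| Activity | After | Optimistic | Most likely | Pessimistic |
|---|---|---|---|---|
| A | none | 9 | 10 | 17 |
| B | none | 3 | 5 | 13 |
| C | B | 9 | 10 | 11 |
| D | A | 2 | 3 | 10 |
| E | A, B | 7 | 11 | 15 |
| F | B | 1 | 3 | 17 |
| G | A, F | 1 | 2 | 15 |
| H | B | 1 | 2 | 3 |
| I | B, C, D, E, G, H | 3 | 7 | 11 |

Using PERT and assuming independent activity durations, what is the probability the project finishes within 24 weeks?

te_A = (9 + 4·10 + 17)/6 = 66/6 = 11; σ²_A = ((17−9)/6)² = 1.778
te_B = (3 + 4·5 + 13)/6 = 36/6 = 6; σ²_B = ((13−3)/6)² = 2.778
te_C = (9 + 4·10 + 11)/6 = 60/6 = 10; σ²_C = ((11−9)/6)² = 0.111
te_D = (2 + 4·3 + 10)/6 = 24/6 = 4; σ²_D = ((10−2)/6)² = 1.778
te_E = (7 + 4·11 + 15)/6 = 66/6 = 11; σ²_E = ((15−7)/6)² = 1.778
te_F = (1 + 4·3 + 17)/6 = 30/6 = 5; σ²_F = ((17−1)/6)² = 7.111
te_G = (1 + 4·2 + 15)/6 = 24/6 = 4; σ²_G = ((15−1)/6)² = 5.444
te_H = (1 + 4·2 + 3)/6 = 12/6 = 2; σ²_H = ((3−1)/6)² = 0.111
te_I = (3 + 4·7 + 11)/6 = 42/6 = 7; σ²_I = ((11−3)/6)² = 1.778

Forward pass:
ES_A = 0; EF_A = 11
ES_B = 0; EF_B = 6
ES_C = 6; EF_C = 6+10 = 16
ES_D = 11; EF_D = 11+4 = 15
ES_E = max(EF_A=11, EF_B=6) = 11; EF_E = 11+11 = 22
ES_F = 6; EF_F = 6+5 = 11
ES_G = max(EF_A=11, EF_F=11) = 11; EF_G = 11+4 = 15
ES_H = 6; EF_H = 6+2 = 8
ES_I = max(EF_B=6, EF_C=16, EF_D=15, EF_E=22, EF_G=15, EF_H=8) = 22; EF_I = 22+7 = 29
Expected project duration μ = 29 weeks. Critical path: A → E → I.

Variance along critical path = 1.778 + 1.778 + 1.778 = 5.333; σ = √5.333 = 2.309 weeks.
Z = (24 − 29) / 2.309 = -2.165
P(T ≤ 24) = Φ(-2.165) ≈ 0.015

0.015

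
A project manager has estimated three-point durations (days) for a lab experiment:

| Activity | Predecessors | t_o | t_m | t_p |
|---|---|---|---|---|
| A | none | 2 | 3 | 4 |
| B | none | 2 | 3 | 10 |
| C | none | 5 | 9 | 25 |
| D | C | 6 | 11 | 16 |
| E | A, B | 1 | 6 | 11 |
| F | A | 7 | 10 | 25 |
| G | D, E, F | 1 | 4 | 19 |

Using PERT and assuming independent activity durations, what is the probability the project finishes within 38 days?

0.982

te_A = (2 + 4·3 + 4)/6 = 18/6 = 3; σ²_A = ((4−2)/6)² = 0.111
te_B = (2 + 4·3 + 10)/6 = 24/6 = 4; σ²_B = ((10−2)/6)² = 1.778
te_C = (5 + 4·9 + 25)/6 = 66/6 = 11; σ²_C = ((25−5)/6)² = 11.111
te_D = (6 + 4·11 + 16)/6 = 66/6 = 11; σ²_D = ((16−6)/6)² = 2.778
te_E = (1 + 4·6 + 11)/6 = 36/6 = 6; σ²_E = ((11−1)/6)² = 2.778
te_F = (7 + 4·10 + 25)/6 = 72/6 = 12; σ²_F = ((25−7)/6)² = 9.000
te_G = (1 + 4·4 + 19)/6 = 36/6 = 6; σ²_G = ((19−1)/6)² = 9.000

Forward pass:
ES_A = 0; EF_A = 3
ES_B = 0; EF_B = 4
ES_C = 0; EF_C = 11
ES_D = 11; EF_D = 11+11 = 22
ES_E = max(EF_A=3, EF_B=4) = 4; EF_E = 4+6 = 10
ES_F = 3; EF_F = 3+12 = 15
ES_G = max(EF_D=22, EF_E=10, EF_F=15) = 22; EF_G = 22+6 = 28
Expected project duration μ = 28 days. Critical path: C → D → G.

Variance along critical path = 11.111 + 2.778 + 9.000 = 22.889; σ = √22.889 = 4.784 days.
Z = (38 − 28) / 4.784 = 2.090
P(T ≤ 38) = Φ(2.090) ≈ 0.982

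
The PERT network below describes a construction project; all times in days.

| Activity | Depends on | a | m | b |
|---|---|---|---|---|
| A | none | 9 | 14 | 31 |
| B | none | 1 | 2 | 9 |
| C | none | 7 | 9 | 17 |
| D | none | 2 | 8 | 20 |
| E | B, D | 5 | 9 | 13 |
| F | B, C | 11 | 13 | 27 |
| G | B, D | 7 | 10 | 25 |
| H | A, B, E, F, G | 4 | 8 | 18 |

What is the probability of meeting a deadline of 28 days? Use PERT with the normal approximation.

te_A = (9 + 4·14 + 31)/6 = 96/6 = 16; σ²_A = ((31−9)/6)² = 13.444
te_B = (1 + 4·2 + 9)/6 = 18/6 = 3; σ²_B = ((9−1)/6)² = 1.778
te_C = (7 + 4·9 + 17)/6 = 60/6 = 10; σ²_C = ((17−7)/6)² = 2.778
te_D = (2 + 4·8 + 20)/6 = 54/6 = 9; σ²_D = ((20−2)/6)² = 9.000
te_E = (5 + 4·9 + 13)/6 = 54/6 = 9; σ²_E = ((13−5)/6)² = 1.778
te_F = (11 + 4·13 + 27)/6 = 90/6 = 15; σ²_F = ((27−11)/6)² = 7.111
te_G = (7 + 4·10 + 25)/6 = 72/6 = 12; σ²_G = ((25−7)/6)² = 9.000
te_H = (4 + 4·8 + 18)/6 = 54/6 = 9; σ²_H = ((18−4)/6)² = 5.444

Forward pass:
ES_A = 0; EF_A = 16
ES_B = 0; EF_B = 3
ES_C = 0; EF_C = 10
ES_D = 0; EF_D = 9
ES_E = max(EF_B=3, EF_D=9) = 9; EF_E = 9+9 = 18
ES_F = max(EF_B=3, EF_C=10) = 10; EF_F = 10+15 = 25
ES_G = max(EF_B=3, EF_D=9) = 9; EF_G = 9+12 = 21
ES_H = max(EF_A=16, EF_B=3, EF_E=18, EF_F=25, EF_G=21) = 25; EF_H = 25+9 = 34
Expected project duration μ = 34 days. Critical path: C → F → H.

Variance along critical path = 2.778 + 7.111 + 5.444 = 15.333; σ = √15.333 = 3.916 days.
Z = (28 − 34) / 3.916 = -1.532
P(T ≤ 28) = Φ(-1.532) ≈ 0.063

0.063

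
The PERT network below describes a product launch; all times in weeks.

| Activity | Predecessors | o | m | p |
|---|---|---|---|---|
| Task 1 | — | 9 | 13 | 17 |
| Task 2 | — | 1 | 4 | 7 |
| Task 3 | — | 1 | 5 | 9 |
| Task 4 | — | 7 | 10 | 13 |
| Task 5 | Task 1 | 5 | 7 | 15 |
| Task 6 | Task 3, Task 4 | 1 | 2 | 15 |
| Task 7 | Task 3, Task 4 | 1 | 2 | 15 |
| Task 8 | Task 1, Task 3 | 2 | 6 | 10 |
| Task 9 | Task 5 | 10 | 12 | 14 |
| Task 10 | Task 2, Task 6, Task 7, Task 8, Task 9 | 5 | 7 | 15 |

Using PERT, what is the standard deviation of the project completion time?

2.79 weeks

te_Task 1 = (9 + 4·13 + 17)/6 = 78/6 = 13; σ²_Task 1 = ((17−9)/6)² = 1.778
te_Task 2 = (1 + 4·4 + 7)/6 = 24/6 = 4; σ²_Task 2 = ((7−1)/6)² = 1.000
te_Task 3 = (1 + 4·5 + 9)/6 = 30/6 = 5; σ²_Task 3 = ((9−1)/6)² = 1.778
te_Task 4 = (7 + 4·10 + 13)/6 = 60/6 = 10; σ²_Task 4 = ((13−7)/6)² = 1.000
te_Task 5 = (5 + 4·7 + 15)/6 = 48/6 = 8; σ²_Task 5 = ((15−5)/6)² = 2.778
te_Task 6 = (1 + 4·2 + 15)/6 = 24/6 = 4; σ²_Task 6 = ((15−1)/6)² = 5.444
te_Task 7 = (1 + 4·2 + 15)/6 = 24/6 = 4; σ²_Task 7 = ((15−1)/6)² = 5.444
te_Task 8 = (2 + 4·6 + 10)/6 = 36/6 = 6; σ²_Task 8 = ((10−2)/6)² = 1.778
te_Task 9 = (10 + 4·12 + 14)/6 = 72/6 = 12; σ²_Task 9 = ((14−10)/6)² = 0.444
te_Task 10 = (5 + 4·7 + 15)/6 = 48/6 = 8; σ²_Task 10 = ((15−5)/6)² = 2.778

Forward pass:
ES_Task 1 = 0; EF_Task 1 = 13
ES_Task 2 = 0; EF_Task 2 = 4
ES_Task 3 = 0; EF_Task 3 = 5
ES_Task 4 = 0; EF_Task 4 = 10
ES_Task 5 = 13; EF_Task 5 = 13+8 = 21
ES_Task 6 = max(EF_Task 3=5, EF_Task 4=10) = 10; EF_Task 6 = 10+4 = 14
ES_Task 7 = max(EF_Task 3=5, EF_Task 4=10) = 10; EF_Task 7 = 10+4 = 14
ES_Task 8 = max(EF_Task 1=13, EF_Task 3=5) = 13; EF_Task 8 = 13+6 = 19
ES_Task 9 = 21; EF_Task 9 = 21+12 = 33
ES_Task 10 = max(EF_Task 2=4, EF_Task 6=14, EF_Task 7=14, EF_Task 8=19, EF_Task 9=33) = 33; EF_Task 10 = 33+8 = 41
Expected project duration μ = 41 weeks. Critical path: Task 1 → Task 5 → Task 9 → Task 10.

Variance along critical path = 1.778 + 2.778 + 0.444 + 2.778 = 7.778
σ = √7.778 = 2.789 weeks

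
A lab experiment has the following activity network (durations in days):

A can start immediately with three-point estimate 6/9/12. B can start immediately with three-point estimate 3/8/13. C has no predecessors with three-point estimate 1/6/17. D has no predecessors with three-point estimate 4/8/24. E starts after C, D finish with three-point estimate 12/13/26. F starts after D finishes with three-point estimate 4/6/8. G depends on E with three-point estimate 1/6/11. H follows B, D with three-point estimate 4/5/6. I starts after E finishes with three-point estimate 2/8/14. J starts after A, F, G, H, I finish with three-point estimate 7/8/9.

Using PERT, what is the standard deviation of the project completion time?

4.55 days

te_A = (6 + 4·9 + 12)/6 = 54/6 = 9; σ²_A = ((12−6)/6)² = 1.000
te_B = (3 + 4·8 + 13)/6 = 48/6 = 8; σ²_B = ((13−3)/6)² = 2.778
te_C = (1 + 4·6 + 17)/6 = 42/6 = 7; σ²_C = ((17−1)/6)² = 7.111
te_D = (4 + 4·8 + 24)/6 = 60/6 = 10; σ²_D = ((24−4)/6)² = 11.111
te_E = (12 + 4·13 + 26)/6 = 90/6 = 15; σ²_E = ((26−12)/6)² = 5.444
te_F = (4 + 4·6 + 8)/6 = 36/6 = 6; σ²_F = ((8−4)/6)² = 0.444
te_G = (1 + 4·6 + 11)/6 = 36/6 = 6; σ²_G = ((11−1)/6)² = 2.778
te_H = (4 + 4·5 + 6)/6 = 30/6 = 5; σ²_H = ((6−4)/6)² = 0.111
te_I = (2 + 4·8 + 14)/6 = 48/6 = 8; σ²_I = ((14−2)/6)² = 4.000
te_J = (7 + 4·8 + 9)/6 = 48/6 = 8; σ²_J = ((9−7)/6)² = 0.111

Forward pass:
ES_A = 0; EF_A = 9
ES_B = 0; EF_B = 8
ES_C = 0; EF_C = 7
ES_D = 0; EF_D = 10
ES_E = max(EF_C=7, EF_D=10) = 10; EF_E = 10+15 = 25
ES_F = 10; EF_F = 10+6 = 16
ES_G = 25; EF_G = 25+6 = 31
ES_H = max(EF_B=8, EF_D=10) = 10; EF_H = 10+5 = 15
ES_I = 25; EF_I = 25+8 = 33
ES_J = max(EF_A=9, EF_F=16, EF_G=31, EF_H=15, EF_I=33) = 33; EF_J = 33+8 = 41
Expected project duration μ = 41 days. Critical path: D → E → I → J.

Variance along critical path = 11.111 + 5.444 + 4.000 + 0.111 = 20.667
σ = √20.667 = 4.546 days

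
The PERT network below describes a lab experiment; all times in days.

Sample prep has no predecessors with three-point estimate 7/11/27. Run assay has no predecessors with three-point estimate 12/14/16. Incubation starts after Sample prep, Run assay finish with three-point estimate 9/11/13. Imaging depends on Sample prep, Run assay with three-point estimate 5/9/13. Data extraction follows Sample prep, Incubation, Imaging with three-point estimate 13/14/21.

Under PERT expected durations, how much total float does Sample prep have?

te_Sample prep = (7 + 4·11 + 27)/6 = 78/6 = 13
te_Run assay = (12 + 4·14 + 16)/6 = 84/6 = 14
te_Incubation = (9 + 4·11 + 13)/6 = 66/6 = 11
te_Imaging = (5 + 4·9 + 13)/6 = 54/6 = 9
te_Data extraction = (13 + 4·14 + 21)/6 = 90/6 = 15

Forward pass:
ES_Sample prep = 0; EF_Sample prep = 13
ES_Run assay = 0; EF_Run assay = 14
ES_Incubation = max(EF_Sample prep=13, EF_Run assay=14) = 14; EF_Incubation = 14+11 = 25
ES_Imaging = max(EF_Sample prep=13, EF_Run assay=14) = 14; EF_Imaging = 14+9 = 23
ES_Data extraction = max(EF_Sample prep=13, EF_Incubation=25, EF_Imaging=23) = 25; EF_Data extraction = 25+15 = 40
Expected project duration μ = 40 days. Critical path: Run assay → Incubation → Data extraction.

Backward pass:
LF_Data extraction = 40; LS_Data extraction = 40−15 = 25
LF_Imaging = LS_Data extraction = 25; LS_Imaging = 25−9 = 16
LF_Incubation = LS_Data extraction = 25; LS_Incubation = 25−11 = 14
LF_Run assay = min(LS_Incubation=14, LS_Imaging=16) = 14; LS_Run assay = 14−14 = 0
LF_Sample prep = min(LS_Incubation=14, LS_Imaging=16, LS_Data extraction=25) = 14; LS_Sample prep = 14−13 = 1
Slack_Sample prep = LS_Sample prep − ES_Sample prep = 1 − 0 = 1

1 days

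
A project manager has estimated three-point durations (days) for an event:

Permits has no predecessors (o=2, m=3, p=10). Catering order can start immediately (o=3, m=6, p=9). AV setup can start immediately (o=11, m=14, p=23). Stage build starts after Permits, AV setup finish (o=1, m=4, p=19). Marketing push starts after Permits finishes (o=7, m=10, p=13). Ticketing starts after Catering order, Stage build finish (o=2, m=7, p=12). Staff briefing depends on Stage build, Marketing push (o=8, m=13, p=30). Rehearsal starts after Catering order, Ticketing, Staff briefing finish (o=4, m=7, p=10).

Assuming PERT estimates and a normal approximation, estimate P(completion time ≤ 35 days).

0.063

te_Permits = (2 + 4·3 + 10)/6 = 24/6 = 4; σ²_Permits = ((10−2)/6)² = 1.778
te_Catering order = (3 + 4·6 + 9)/6 = 36/6 = 6; σ²_Catering order = ((9−3)/6)² = 1.000
te_AV setup = (11 + 4·14 + 23)/6 = 90/6 = 15; σ²_AV setup = ((23−11)/6)² = 4.000
te_Stage build = (1 + 4·4 + 19)/6 = 36/6 = 6; σ²_Stage build = ((19−1)/6)² = 9.000
te_Marketing push = (7 + 4·10 + 13)/6 = 60/6 = 10; σ²_Marketing push = ((13−7)/6)² = 1.000
te_Ticketing = (2 + 4·7 + 12)/6 = 42/6 = 7; σ²_Ticketing = ((12−2)/6)² = 2.778
te_Staff briefing = (8 + 4·13 + 30)/6 = 90/6 = 15; σ²_Staff briefing = ((30−8)/6)² = 13.444
te_Rehearsal = (4 + 4·7 + 10)/6 = 42/6 = 7; σ²_Rehearsal = ((10−4)/6)² = 1.000

Forward pass:
ES_Permits = 0; EF_Permits = 4
ES_Catering order = 0; EF_Catering order = 6
ES_AV setup = 0; EF_AV setup = 15
ES_Stage build = max(EF_Permits=4, EF_AV setup=15) = 15; EF_Stage build = 15+6 = 21
ES_Marketing push = 4; EF_Marketing push = 4+10 = 14
ES_Ticketing = max(EF_Catering order=6, EF_Stage build=21) = 21; EF_Ticketing = 21+7 = 28
ES_Staff briefing = max(EF_Stage build=21, EF_Marketing push=14) = 21; EF_Staff briefing = 21+15 = 36
ES_Rehearsal = max(EF_Catering order=6, EF_Ticketing=28, EF_Staff briefing=36) = 36; EF_Rehearsal = 36+7 = 43
Expected project duration μ = 43 days. Critical path: AV setup → Stage build → Staff briefing → Rehearsal.

Variance along critical path = 4.000 + 9.000 + 13.444 + 1.000 = 27.444; σ = √27.444 = 5.239 days.
Z = (35 − 43) / 5.239 = -1.527
P(T ≤ 35) = Φ(-1.527) ≈ 0.063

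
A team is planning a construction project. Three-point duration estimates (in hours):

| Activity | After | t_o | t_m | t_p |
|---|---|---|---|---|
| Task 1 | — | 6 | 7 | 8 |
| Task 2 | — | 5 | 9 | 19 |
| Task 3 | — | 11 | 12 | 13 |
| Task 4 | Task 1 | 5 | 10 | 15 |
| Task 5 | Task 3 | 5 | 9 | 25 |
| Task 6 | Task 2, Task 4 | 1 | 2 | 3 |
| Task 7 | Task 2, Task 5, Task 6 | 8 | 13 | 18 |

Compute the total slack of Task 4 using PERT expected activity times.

te_Task 1 = (6 + 4·7 + 8)/6 = 42/6 = 7
te_Task 2 = (5 + 4·9 + 19)/6 = 60/6 = 10
te_Task 3 = (11 + 4·12 + 13)/6 = 72/6 = 12
te_Task 4 = (5 + 4·10 + 15)/6 = 60/6 = 10
te_Task 5 = (5 + 4·9 + 25)/6 = 66/6 = 11
te_Task 6 = (1 + 4·2 + 3)/6 = 12/6 = 2
te_Task 7 = (8 + 4·13 + 18)/6 = 78/6 = 13

Forward pass:
ES_Task 1 = 0; EF_Task 1 = 7
ES_Task 2 = 0; EF_Task 2 = 10
ES_Task 3 = 0; EF_Task 3 = 12
ES_Task 4 = 7; EF_Task 4 = 7+10 = 17
ES_Task 5 = 12; EF_Task 5 = 12+11 = 23
ES_Task 6 = max(EF_Task 2=10, EF_Task 4=17) = 17; EF_Task 6 = 17+2 = 19
ES_Task 7 = max(EF_Task 2=10, EF_Task 5=23, EF_Task 6=19) = 23; EF_Task 7 = 23+13 = 36
Expected project duration μ = 36 hours. Critical path: Task 3 → Task 5 → Task 7.

Backward pass:
LF_Task 7 = 36; LS_Task 7 = 36−13 = 23
LF_Task 6 = LS_Task 7 = 23; LS_Task 6 = 23−2 = 21
LF_Task 5 = LS_Task 7 = 23; LS_Task 5 = 23−11 = 12
LF_Task 4 = LS_Task 6 = 21; LS_Task 4 = 21−10 = 11
LF_Task 3 = LS_Task 5 = 12; LS_Task 3 = 12−12 = 0
LF_Task 2 = min(LS_Task 6=21, LS_Task 7=23) = 21; LS_Task 2 = 21−10 = 11
LF_Task 1 = LS_Task 4 = 11; LS_Task 1 = 11−7 = 4
Slack_Task 4 = LS_Task 4 − ES_Task 4 = 11 − 7 = 4

4 hours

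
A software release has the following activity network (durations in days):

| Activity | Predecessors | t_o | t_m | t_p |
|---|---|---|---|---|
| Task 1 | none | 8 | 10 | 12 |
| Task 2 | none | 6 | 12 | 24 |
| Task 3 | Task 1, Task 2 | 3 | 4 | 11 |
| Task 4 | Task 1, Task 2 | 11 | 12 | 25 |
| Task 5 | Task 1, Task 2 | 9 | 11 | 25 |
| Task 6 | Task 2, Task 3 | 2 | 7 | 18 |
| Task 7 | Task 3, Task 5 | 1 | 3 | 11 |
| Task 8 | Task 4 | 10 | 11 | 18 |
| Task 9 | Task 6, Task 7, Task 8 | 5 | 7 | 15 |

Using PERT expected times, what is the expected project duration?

te_Task 1 = (8 + 4·10 + 12)/6 = 60/6 = 10
te_Task 2 = (6 + 4·12 + 24)/6 = 78/6 = 13
te_Task 3 = (3 + 4·4 + 11)/6 = 30/6 = 5
te_Task 4 = (11 + 4·12 + 25)/6 = 84/6 = 14
te_Task 5 = (9 + 4·11 + 25)/6 = 78/6 = 13
te_Task 6 = (2 + 4·7 + 18)/6 = 48/6 = 8
te_Task 7 = (1 + 4·3 + 11)/6 = 24/6 = 4
te_Task 8 = (10 + 4·11 + 18)/6 = 72/6 = 12
te_Task 9 = (5 + 4·7 + 15)/6 = 48/6 = 8

Forward pass:
ES_Task 1 = 0; EF_Task 1 = 10
ES_Task 2 = 0; EF_Task 2 = 13
ES_Task 3 = max(EF_Task 1=10, EF_Task 2=13) = 13; EF_Task 3 = 13+5 = 18
ES_Task 4 = max(EF_Task 1=10, EF_Task 2=13) = 13; EF_Task 4 = 13+14 = 27
ES_Task 5 = max(EF_Task 1=10, EF_Task 2=13) = 13; EF_Task 5 = 13+13 = 26
ES_Task 6 = max(EF_Task 2=13, EF_Task 3=18) = 18; EF_Task 6 = 18+8 = 26
ES_Task 7 = max(EF_Task 3=18, EF_Task 5=26) = 26; EF_Task 7 = 26+4 = 30
ES_Task 8 = 27; EF_Task 8 = 27+12 = 39
ES_Task 9 = max(EF_Task 6=26, EF_Task 7=30, EF_Task 8=39) = 39; EF_Task 9 = 39+8 = 47
Expected project duration μ = 47 days. Critical path: Task 2 → Task 4 → Task 8 → Task 9.

47 days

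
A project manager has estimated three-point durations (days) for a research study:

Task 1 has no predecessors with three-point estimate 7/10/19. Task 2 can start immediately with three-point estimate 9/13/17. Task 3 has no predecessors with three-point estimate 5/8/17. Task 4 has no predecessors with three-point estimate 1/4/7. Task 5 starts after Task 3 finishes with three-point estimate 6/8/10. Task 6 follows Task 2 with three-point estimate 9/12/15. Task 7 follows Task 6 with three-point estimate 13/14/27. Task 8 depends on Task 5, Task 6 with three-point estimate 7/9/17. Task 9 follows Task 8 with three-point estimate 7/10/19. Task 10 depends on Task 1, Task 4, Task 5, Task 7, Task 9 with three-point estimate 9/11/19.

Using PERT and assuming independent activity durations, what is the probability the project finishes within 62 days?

te_Task 1 = (7 + 4·10 + 19)/6 = 66/6 = 11; σ²_Task 1 = ((19−7)/6)² = 4.000
te_Task 2 = (9 + 4·13 + 17)/6 = 78/6 = 13; σ²_Task 2 = ((17−9)/6)² = 1.778
te_Task 3 = (5 + 4·8 + 17)/6 = 54/6 = 9; σ²_Task 3 = ((17−5)/6)² = 4.000
te_Task 4 = (1 + 4·4 + 7)/6 = 24/6 = 4; σ²_Task 4 = ((7−1)/6)² = 1.000
te_Task 5 = (6 + 4·8 + 10)/6 = 48/6 = 8; σ²_Task 5 = ((10−6)/6)² = 0.444
te_Task 6 = (9 + 4·12 + 15)/6 = 72/6 = 12; σ²_Task 6 = ((15−9)/6)² = 1.000
te_Task 7 = (13 + 4·14 + 27)/6 = 96/6 = 16; σ²_Task 7 = ((27−13)/6)² = 5.444
te_Task 8 = (7 + 4·9 + 17)/6 = 60/6 = 10; σ²_Task 8 = ((17−7)/6)² = 2.778
te_Task 9 = (7 + 4·10 + 19)/6 = 66/6 = 11; σ²_Task 9 = ((19−7)/6)² = 4.000
te_Task 10 = (9 + 4·11 + 19)/6 = 72/6 = 12; σ²_Task 10 = ((19−9)/6)² = 2.778

Forward pass:
ES_Task 1 = 0; EF_Task 1 = 11
ES_Task 2 = 0; EF_Task 2 = 13
ES_Task 3 = 0; EF_Task 3 = 9
ES_Task 4 = 0; EF_Task 4 = 4
ES_Task 5 = 9; EF_Task 5 = 9+8 = 17
ES_Task 6 = 13; EF_Task 6 = 13+12 = 25
ES_Task 7 = 25; EF_Task 7 = 25+16 = 41
ES_Task 8 = max(EF_Task 5=17, EF_Task 6=25) = 25; EF_Task 8 = 25+10 = 35
ES_Task 9 = 35; EF_Task 9 = 35+11 = 46
ES_Task 10 = max(EF_Task 1=11, EF_Task 4=4, EF_Task 5=17, EF_Task 7=41, EF_Task 9=46) = 46; EF_Task 10 = 46+12 = 58
Expected project duration μ = 58 days. Critical path: Task 2 → Task 6 → Task 8 → Task 9 → Task 10.

Variance along critical path = 1.778 + 1.000 + 2.778 + 4.000 + 2.778 = 12.333; σ = √12.333 = 3.512 days.
Z = (62 − 58) / 3.512 = 1.139
P(T ≤ 62) = Φ(1.139) ≈ 0.873

0.873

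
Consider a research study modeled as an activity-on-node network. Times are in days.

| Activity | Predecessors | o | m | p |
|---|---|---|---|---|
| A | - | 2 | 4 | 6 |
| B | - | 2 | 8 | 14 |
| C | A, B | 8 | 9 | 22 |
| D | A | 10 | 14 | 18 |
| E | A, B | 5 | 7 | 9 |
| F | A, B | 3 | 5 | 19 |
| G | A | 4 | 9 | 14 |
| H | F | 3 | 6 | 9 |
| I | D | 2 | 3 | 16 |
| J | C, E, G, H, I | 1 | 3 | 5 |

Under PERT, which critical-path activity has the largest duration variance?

te_A = (2 + 4·4 + 6)/6 = 24/6 = 4; σ²_A = ((6−2)/6)² = 0.444
te_B = (2 + 4·8 + 14)/6 = 48/6 = 8; σ²_B = ((14−2)/6)² = 4.000
te_C = (8 + 4·9 + 22)/6 = 66/6 = 11; σ²_C = ((22−8)/6)² = 5.444
te_D = (10 + 4·14 + 18)/6 = 84/6 = 14; σ²_D = ((18−10)/6)² = 1.778
te_E = (5 + 4·7 + 9)/6 = 42/6 = 7; σ²_E = ((9−5)/6)² = 0.444
te_F = (3 + 4·5 + 19)/6 = 42/6 = 7; σ²_F = ((19−3)/6)² = 7.111
te_G = (4 + 4·9 + 14)/6 = 54/6 = 9; σ²_G = ((14−4)/6)² = 2.778
te_H = (3 + 4·6 + 9)/6 = 36/6 = 6; σ²_H = ((9−3)/6)² = 1.000
te_I = (2 + 4·3 + 16)/6 = 30/6 = 5; σ²_I = ((16−2)/6)² = 5.444
te_J = (1 + 4·3 + 5)/6 = 18/6 = 3; σ²_J = ((5−1)/6)² = 0.444

Forward pass:
ES_A = 0; EF_A = 4
ES_B = 0; EF_B = 8
ES_C = max(EF_A=4, EF_B=8) = 8; EF_C = 8+11 = 19
ES_D = 4; EF_D = 4+14 = 18
ES_E = max(EF_A=4, EF_B=8) = 8; EF_E = 8+7 = 15
ES_F = max(EF_A=4, EF_B=8) = 8; EF_F = 8+7 = 15
ES_G = 4; EF_G = 4+9 = 13
ES_H = 15; EF_H = 15+6 = 21
ES_I = 18; EF_I = 18+5 = 23
ES_J = max(EF_C=19, EF_E=15, EF_G=13, EF_H=21, EF_I=23) = 23; EF_J = 23+3 = 26
Expected project duration μ = 26 days. Critical path: A → D → I → J.

Variances on critical path: σ²_A=0.444, σ²_D=1.778, σ²_I=5.444, σ²_J=0.444.
Largest is σ²_I = 5.444.

I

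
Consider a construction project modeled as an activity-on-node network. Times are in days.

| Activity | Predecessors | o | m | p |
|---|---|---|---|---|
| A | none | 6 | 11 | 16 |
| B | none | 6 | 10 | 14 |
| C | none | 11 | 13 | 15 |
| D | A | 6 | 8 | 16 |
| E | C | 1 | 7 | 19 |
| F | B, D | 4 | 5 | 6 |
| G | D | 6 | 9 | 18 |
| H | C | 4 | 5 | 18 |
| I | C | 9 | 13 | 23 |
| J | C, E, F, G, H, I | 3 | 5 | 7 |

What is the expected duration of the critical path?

35 days

te_A = (6 + 4·11 + 16)/6 = 66/6 = 11
te_B = (6 + 4·10 + 14)/6 = 60/6 = 10
te_C = (11 + 4·13 + 15)/6 = 78/6 = 13
te_D = (6 + 4·8 + 16)/6 = 54/6 = 9
te_E = (1 + 4·7 + 19)/6 = 48/6 = 8
te_F = (4 + 4·5 + 6)/6 = 30/6 = 5
te_G = (6 + 4·9 + 18)/6 = 60/6 = 10
te_H = (4 + 4·5 + 18)/6 = 42/6 = 7
te_I = (9 + 4·13 + 23)/6 = 84/6 = 14
te_J = (3 + 4·5 + 7)/6 = 30/6 = 5

Forward pass:
ES_A = 0; EF_A = 11
ES_B = 0; EF_B = 10
ES_C = 0; EF_C = 13
ES_D = 11; EF_D = 11+9 = 20
ES_E = 13; EF_E = 13+8 = 21
ES_F = max(EF_B=10, EF_D=20) = 20; EF_F = 20+5 = 25
ES_G = 20; EF_G = 20+10 = 30
ES_H = 13; EF_H = 13+7 = 20
ES_I = 13; EF_I = 13+14 = 27
ES_J = max(EF_C=13, EF_E=21, EF_F=25, EF_G=30, EF_H=20, EF_I=27) = 30; EF_J = 30+5 = 35
Expected project duration μ = 35 days. Critical path: A → D → G → J.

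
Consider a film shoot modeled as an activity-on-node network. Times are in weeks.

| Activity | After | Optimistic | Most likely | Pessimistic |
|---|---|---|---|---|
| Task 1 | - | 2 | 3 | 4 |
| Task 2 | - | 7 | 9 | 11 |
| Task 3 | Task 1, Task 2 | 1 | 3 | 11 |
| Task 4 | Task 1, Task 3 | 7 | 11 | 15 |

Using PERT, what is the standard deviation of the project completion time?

te_Task 1 = (2 + 4·3 + 4)/6 = 18/6 = 3; σ²_Task 1 = ((4−2)/6)² = 0.111
te_Task 2 = (7 + 4·9 + 11)/6 = 54/6 = 9; σ²_Task 2 = ((11−7)/6)² = 0.444
te_Task 3 = (1 + 4·3 + 11)/6 = 24/6 = 4; σ²_Task 3 = ((11−1)/6)² = 2.778
te_Task 4 = (7 + 4·11 + 15)/6 = 66/6 = 11; σ²_Task 4 = ((15−7)/6)² = 1.778

Forward pass:
ES_Task 1 = 0; EF_Task 1 = 3
ES_Task 2 = 0; EF_Task 2 = 9
ES_Task 3 = max(EF_Task 1=3, EF_Task 2=9) = 9; EF_Task 3 = 9+4 = 13
ES_Task 4 = max(EF_Task 1=3, EF_Task 3=13) = 13; EF_Task 4 = 13+11 = 24
Expected project duration μ = 24 weeks. Critical path: Task 2 → Task 3 → Task 4.

Variance along critical path = 0.444 + 2.778 + 1.778 = 5.000
σ = √5.000 = 2.236 weeks

2.24 weeks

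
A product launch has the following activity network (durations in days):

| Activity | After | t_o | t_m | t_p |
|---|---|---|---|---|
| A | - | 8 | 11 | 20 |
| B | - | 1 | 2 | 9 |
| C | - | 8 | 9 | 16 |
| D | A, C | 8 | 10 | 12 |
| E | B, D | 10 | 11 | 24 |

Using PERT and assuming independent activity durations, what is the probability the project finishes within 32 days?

te_A = (8 + 4·11 + 20)/6 = 72/6 = 12; σ²_A = ((20−8)/6)² = 4.000
te_B = (1 + 4·2 + 9)/6 = 18/6 = 3; σ²_B = ((9−1)/6)² = 1.778
te_C = (8 + 4·9 + 16)/6 = 60/6 = 10; σ²_C = ((16−8)/6)² = 1.778
te_D = (8 + 4·10 + 12)/6 = 60/6 = 10; σ²_D = ((12−8)/6)² = 0.444
te_E = (10 + 4·11 + 24)/6 = 78/6 = 13; σ²_E = ((24−10)/6)² = 5.444

Forward pass:
ES_A = 0; EF_A = 12
ES_B = 0; EF_B = 3
ES_C = 0; EF_C = 10
ES_D = max(EF_A=12, EF_C=10) = 12; EF_D = 12+10 = 22
ES_E = max(EF_B=3, EF_D=22) = 22; EF_E = 22+13 = 35
Expected project duration μ = 35 days. Critical path: A → D → E.

Variance along critical path = 4.000 + 0.444 + 5.444 = 9.889; σ = √9.889 = 3.145 days.
Z = (32 − 35) / 3.145 = -0.954
P(T ≤ 32) = Φ(-0.954) ≈ 0.170

0.170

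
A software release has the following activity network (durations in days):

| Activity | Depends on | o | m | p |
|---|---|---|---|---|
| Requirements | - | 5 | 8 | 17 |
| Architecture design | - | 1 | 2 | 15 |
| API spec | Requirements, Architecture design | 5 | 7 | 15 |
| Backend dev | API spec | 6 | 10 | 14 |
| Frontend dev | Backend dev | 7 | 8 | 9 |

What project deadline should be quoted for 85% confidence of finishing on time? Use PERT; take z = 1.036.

te_Requirements = (5 + 4·8 + 17)/6 = 54/6 = 9; σ²_Requirements = ((17−5)/6)² = 4.000
te_Architecture design = (1 + 4·2 + 15)/6 = 24/6 = 4; σ²_Architecture design = ((15−1)/6)² = 5.444
te_API spec = (5 + 4·7 + 15)/6 = 48/6 = 8; σ²_API spec = ((15−5)/6)² = 2.778
te_Backend dev = (6 + 4·10 + 14)/6 = 60/6 = 10; σ²_Backend dev = ((14−6)/6)² = 1.778
te_Frontend dev = (7 + 4·8 + 9)/6 = 48/6 = 8; σ²_Frontend dev = ((9−7)/6)² = 0.111

Forward pass:
ES_Requirements = 0; EF_Requirements = 9
ES_Architecture design = 0; EF_Architecture design = 4
ES_API spec = max(EF_Requirements=9, EF_Architecture design=4) = 9; EF_API spec = 9+8 = 17
ES_Backend dev = 17; EF_Backend dev = 17+10 = 27
ES_Frontend dev = 27; EF_Frontend dev = 27+8 = 35
Expected project duration μ = 35 days. Critical path: Requirements → API spec → Backend dev → Frontend dev.

Variance along critical path = 4.000 + 2.778 + 1.778 + 0.111 = 8.667; σ = 2.944 days.
D = μ + z·σ = 35 + 1.036·2.944 = 38.0 days

38.0 days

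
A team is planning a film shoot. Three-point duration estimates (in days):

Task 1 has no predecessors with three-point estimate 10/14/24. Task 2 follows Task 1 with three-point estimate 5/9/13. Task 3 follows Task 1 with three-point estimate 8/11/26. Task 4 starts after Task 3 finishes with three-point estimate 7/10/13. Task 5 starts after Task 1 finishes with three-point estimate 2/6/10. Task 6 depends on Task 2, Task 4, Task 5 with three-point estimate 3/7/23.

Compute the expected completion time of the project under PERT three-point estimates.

47 days

te_Task 1 = (10 + 4·14 + 24)/6 = 90/6 = 15
te_Task 2 = (5 + 4·9 + 13)/6 = 54/6 = 9
te_Task 3 = (8 + 4·11 + 26)/6 = 78/6 = 13
te_Task 4 = (7 + 4·10 + 13)/6 = 60/6 = 10
te_Task 5 = (2 + 4·6 + 10)/6 = 36/6 = 6
te_Task 6 = (3 + 4·7 + 23)/6 = 54/6 = 9

Forward pass:
ES_Task 1 = 0; EF_Task 1 = 15
ES_Task 2 = 15; EF_Task 2 = 15+9 = 24
ES_Task 3 = 15; EF_Task 3 = 15+13 = 28
ES_Task 4 = 28; EF_Task 4 = 28+10 = 38
ES_Task 5 = 15; EF_Task 5 = 15+6 = 21
ES_Task 6 = max(EF_Task 2=24, EF_Task 4=38, EF_Task 5=21) = 38; EF_Task 6 = 38+9 = 47
Expected project duration μ = 47 days. Critical path: Task 1 → Task 3 → Task 4 → Task 6.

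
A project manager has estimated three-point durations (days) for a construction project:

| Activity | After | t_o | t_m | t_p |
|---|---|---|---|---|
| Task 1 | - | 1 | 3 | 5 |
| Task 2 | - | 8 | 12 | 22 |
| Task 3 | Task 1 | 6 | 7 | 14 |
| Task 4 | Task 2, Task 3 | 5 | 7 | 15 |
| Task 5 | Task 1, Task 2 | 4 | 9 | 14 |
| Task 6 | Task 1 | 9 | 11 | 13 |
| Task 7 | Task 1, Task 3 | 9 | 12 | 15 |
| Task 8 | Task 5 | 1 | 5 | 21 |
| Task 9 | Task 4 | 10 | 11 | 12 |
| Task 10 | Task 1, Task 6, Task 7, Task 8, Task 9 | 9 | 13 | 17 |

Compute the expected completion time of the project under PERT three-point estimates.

te_Task 1 = (1 + 4·3 + 5)/6 = 18/6 = 3
te_Task 2 = (8 + 4·12 + 22)/6 = 78/6 = 13
te_Task 3 = (6 + 4·7 + 14)/6 = 48/6 = 8
te_Task 4 = (5 + 4·7 + 15)/6 = 48/6 = 8
te_Task 5 = (4 + 4·9 + 14)/6 = 54/6 = 9
te_Task 6 = (9 + 4·11 + 13)/6 = 66/6 = 11
te_Task 7 = (9 + 4·12 + 15)/6 = 72/6 = 12
te_Task 8 = (1 + 4·5 + 21)/6 = 42/6 = 7
te_Task 9 = (10 + 4·11 + 12)/6 = 66/6 = 11
te_Task 10 = (9 + 4·13 + 17)/6 = 78/6 = 13

Forward pass:
ES_Task 1 = 0; EF_Task 1 = 3
ES_Task 2 = 0; EF_Task 2 = 13
ES_Task 3 = 3; EF_Task 3 = 3+8 = 11
ES_Task 4 = max(EF_Task 2=13, EF_Task 3=11) = 13; EF_Task 4 = 13+8 = 21
ES_Task 5 = max(EF_Task 1=3, EF_Task 2=13) = 13; EF_Task 5 = 13+9 = 22
ES_Task 6 = 3; EF_Task 6 = 3+11 = 14
ES_Task 7 = max(EF_Task 1=3, EF_Task 3=11) = 11; EF_Task 7 = 11+12 = 23
ES_Task 8 = 22; EF_Task 8 = 22+7 = 29
ES_Task 9 = 21; EF_Task 9 = 21+11 = 32
ES_Task 10 = max(EF_Task 1=3, EF_Task 6=14, EF_Task 7=23, EF_Task 8=29, EF_Task 9=32) = 32; EF_Task 10 = 32+13 = 45
Expected project duration μ = 45 days. Critical path: Task 2 → Task 4 → Task 9 → Task 10.

45 days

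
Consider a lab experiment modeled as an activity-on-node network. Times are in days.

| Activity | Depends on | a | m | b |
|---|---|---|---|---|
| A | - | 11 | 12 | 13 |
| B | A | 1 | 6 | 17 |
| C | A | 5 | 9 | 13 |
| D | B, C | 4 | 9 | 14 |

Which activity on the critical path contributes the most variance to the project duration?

te_A = (11 + 4·12 + 13)/6 = 72/6 = 12; σ²_A = ((13−11)/6)² = 0.111
te_B = (1 + 4·6 + 17)/6 = 42/6 = 7; σ²_B = ((17−1)/6)² = 7.111
te_C = (5 + 4·9 + 13)/6 = 54/6 = 9; σ²_C = ((13−5)/6)² = 1.778
te_D = (4 + 4·9 + 14)/6 = 54/6 = 9; σ²_D = ((14−4)/6)² = 2.778

Forward pass:
ES_A = 0; EF_A = 12
ES_B = 12; EF_B = 12+7 = 19
ES_C = 12; EF_C = 12+9 = 21
ES_D = max(EF_B=19, EF_C=21) = 21; EF_D = 21+9 = 30
Expected project duration μ = 30 days. Critical path: A → C → D.

Variances on critical path: σ²_A=0.111, σ²_C=1.778, σ²_D=2.778.
Largest is σ²_D = 2.778.

D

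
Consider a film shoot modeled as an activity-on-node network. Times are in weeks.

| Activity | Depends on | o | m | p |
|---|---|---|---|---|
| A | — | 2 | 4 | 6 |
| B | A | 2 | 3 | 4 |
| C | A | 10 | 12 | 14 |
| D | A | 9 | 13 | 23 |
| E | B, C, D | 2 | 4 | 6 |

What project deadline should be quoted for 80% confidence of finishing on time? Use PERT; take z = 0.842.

24.1 weeks

te_A = (2 + 4·4 + 6)/6 = 24/6 = 4; σ²_A = ((6−2)/6)² = 0.444
te_B = (2 + 4·3 + 4)/6 = 18/6 = 3; σ²_B = ((4−2)/6)² = 0.111
te_C = (10 + 4·12 + 14)/6 = 72/6 = 12; σ²_C = ((14−10)/6)² = 0.444
te_D = (9 + 4·13 + 23)/6 = 84/6 = 14; σ²_D = ((23−9)/6)² = 5.444
te_E = (2 + 4·4 + 6)/6 = 24/6 = 4; σ²_E = ((6−2)/6)² = 0.444

Forward pass:
ES_A = 0; EF_A = 4
ES_B = 4; EF_B = 4+3 = 7
ES_C = 4; EF_C = 4+12 = 16
ES_D = 4; EF_D = 4+14 = 18
ES_E = max(EF_B=7, EF_C=16, EF_D=18) = 18; EF_E = 18+4 = 22
Expected project duration μ = 22 weeks. Critical path: A → D → E.

Variance along critical path = 0.444 + 5.444 + 0.444 = 6.333; σ = 2.517 weeks.
D = μ + z·σ = 22 + 0.842·2.517 = 24.1 weeks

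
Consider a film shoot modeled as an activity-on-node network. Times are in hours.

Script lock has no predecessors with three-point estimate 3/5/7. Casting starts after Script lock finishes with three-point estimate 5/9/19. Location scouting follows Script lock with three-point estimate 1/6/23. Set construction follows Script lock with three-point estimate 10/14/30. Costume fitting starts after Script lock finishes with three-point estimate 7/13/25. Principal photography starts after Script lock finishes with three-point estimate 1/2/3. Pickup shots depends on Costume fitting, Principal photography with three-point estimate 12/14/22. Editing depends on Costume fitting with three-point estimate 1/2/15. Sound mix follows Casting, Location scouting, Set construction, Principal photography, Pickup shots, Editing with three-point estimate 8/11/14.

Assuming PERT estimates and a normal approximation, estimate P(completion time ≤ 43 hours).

te_Script lock = (3 + 4·5 + 7)/6 = 30/6 = 5; σ²_Script lock = ((7−3)/6)² = 0.444
te_Casting = (5 + 4·9 + 19)/6 = 60/6 = 10; σ²_Casting = ((19−5)/6)² = 5.444
te_Location scouting = (1 + 4·6 + 23)/6 = 48/6 = 8; σ²_Location scouting = ((23−1)/6)² = 13.444
te_Set construction = (10 + 4·14 + 30)/6 = 96/6 = 16; σ²_Set construction = ((30−10)/6)² = 11.111
te_Costume fitting = (7 + 4·13 + 25)/6 = 84/6 = 14; σ²_Costume fitting = ((25−7)/6)² = 9.000
te_Principal photography = (1 + 4·2 + 3)/6 = 12/6 = 2; σ²_Principal photography = ((3−1)/6)² = 0.111
te_Pickup shots = (12 + 4·14 + 22)/6 = 90/6 = 15; σ²_Pickup shots = ((22−12)/6)² = 2.778
te_Editing = (1 + 4·2 + 15)/6 = 24/6 = 4; σ²_Editing = ((15−1)/6)² = 5.444
te_Sound mix = (8 + 4·11 + 14)/6 = 66/6 = 11; σ²_Sound mix = ((14−8)/6)² = 1.000

Forward pass:
ES_Script lock = 0; EF_Script lock = 5
ES_Casting = 5; EF_Casting = 5+10 = 15
ES_Location scouting = 5; EF_Location scouting = 5+8 = 13
ES_Set construction = 5; EF_Set construction = 5+16 = 21
ES_Costume fitting = 5; EF_Costume fitting = 5+14 = 19
ES_Principal photography = 5; EF_Principal photography = 5+2 = 7
ES_Pickup shots = max(EF_Costume fitting=19, EF_Principal photography=7) = 19; EF_Pickup shots = 19+15 = 34
ES_Editing = 19; EF_Editing = 19+4 = 23
ES_Sound mix = max(EF_Casting=15, EF_Location scouting=13, EF_Set construction=21, EF_Principal photography=7, EF_Pickup shots=34, EF_Editing=23) = 34; EF_Sound mix = 34+11 = 45
Expected project duration μ = 45 hours. Critical path: Script lock → Costume fitting → Pickup shots → Sound mix.

Variance along critical path = 0.444 + 9.000 + 2.778 + 1.000 = 13.222; σ = √13.222 = 3.636 hours.
Z = (43 − 45) / 3.636 = -0.550
P(T ≤ 43) = Φ(-0.550) ≈ 0.291

0.291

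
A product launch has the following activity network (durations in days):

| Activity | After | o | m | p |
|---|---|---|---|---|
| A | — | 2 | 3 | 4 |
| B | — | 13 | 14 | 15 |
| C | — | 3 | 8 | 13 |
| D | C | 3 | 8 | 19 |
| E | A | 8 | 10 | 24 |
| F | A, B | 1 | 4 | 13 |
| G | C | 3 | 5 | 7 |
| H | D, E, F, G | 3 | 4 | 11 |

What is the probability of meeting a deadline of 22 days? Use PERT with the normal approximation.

te_A = (2 + 4·3 + 4)/6 = 18/6 = 3; σ²_A = ((4−2)/6)² = 0.111
te_B = (13 + 4·14 + 15)/6 = 84/6 = 14; σ²_B = ((15−13)/6)² = 0.111
te_C = (3 + 4·8 + 13)/6 = 48/6 = 8; σ²_C = ((13−3)/6)² = 2.778
te_D = (3 + 4·8 + 19)/6 = 54/6 = 9; σ²_D = ((19−3)/6)² = 7.111
te_E = (8 + 4·10 + 24)/6 = 72/6 = 12; σ²_E = ((24−8)/6)² = 7.111
te_F = (1 + 4·4 + 13)/6 = 30/6 = 5; σ²_F = ((13−1)/6)² = 4.000
te_G = (3 + 4·5 + 7)/6 = 30/6 = 5; σ²_G = ((7−3)/6)² = 0.444
te_H = (3 + 4·4 + 11)/6 = 30/6 = 5; σ²_H = ((11−3)/6)² = 1.778

Forward pass:
ES_A = 0; EF_A = 3
ES_B = 0; EF_B = 14
ES_C = 0; EF_C = 8
ES_D = 8; EF_D = 8+9 = 17
ES_E = 3; EF_E = 3+12 = 15
ES_F = max(EF_A=3, EF_B=14) = 14; EF_F = 14+5 = 19
ES_G = 8; EF_G = 8+5 = 13
ES_H = max(EF_D=17, EF_E=15, EF_F=19, EF_G=13) = 19; EF_H = 19+5 = 24
Expected project duration μ = 24 days. Critical path: B → F → H.

Variance along critical path = 0.111 + 4.000 + 1.778 = 5.889; σ = √5.889 = 2.427 days.
Z = (22 − 24) / 2.427 = -0.824
P(T ≤ 22) = Φ(-0.824) ≈ 0.205

0.205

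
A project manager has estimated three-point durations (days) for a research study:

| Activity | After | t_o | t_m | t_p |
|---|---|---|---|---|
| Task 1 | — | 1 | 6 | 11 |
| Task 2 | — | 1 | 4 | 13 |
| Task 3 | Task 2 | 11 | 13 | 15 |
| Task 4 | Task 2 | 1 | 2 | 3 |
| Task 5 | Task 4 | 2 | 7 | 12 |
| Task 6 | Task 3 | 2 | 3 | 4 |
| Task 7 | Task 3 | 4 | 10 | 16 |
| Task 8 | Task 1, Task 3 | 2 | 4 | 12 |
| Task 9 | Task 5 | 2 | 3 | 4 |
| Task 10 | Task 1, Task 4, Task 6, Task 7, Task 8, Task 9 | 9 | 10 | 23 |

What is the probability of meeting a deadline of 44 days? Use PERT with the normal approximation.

0.858

te_Task 1 = (1 + 4·6 + 11)/6 = 36/6 = 6; σ²_Task 1 = ((11−1)/6)² = 2.778
te_Task 2 = (1 + 4·4 + 13)/6 = 30/6 = 5; σ²_Task 2 = ((13−1)/6)² = 4.000
te_Task 3 = (11 + 4·13 + 15)/6 = 78/6 = 13; σ²_Task 3 = ((15−11)/6)² = 0.444
te_Task 4 = (1 + 4·2 + 3)/6 = 12/6 = 2; σ²_Task 4 = ((3−1)/6)² = 0.111
te_Task 5 = (2 + 4·7 + 12)/6 = 42/6 = 7; σ²_Task 5 = ((12−2)/6)² = 2.778
te_Task 6 = (2 + 4·3 + 4)/6 = 18/6 = 3; σ²_Task 6 = ((4−2)/6)² = 0.111
te_Task 7 = (4 + 4·10 + 16)/6 = 60/6 = 10; σ²_Task 7 = ((16−4)/6)² = 4.000
te_Task 8 = (2 + 4·4 + 12)/6 = 30/6 = 5; σ²_Task 8 = ((12−2)/6)² = 2.778
te_Task 9 = (2 + 4·3 + 4)/6 = 18/6 = 3; σ²_Task 9 = ((4−2)/6)² = 0.111
te_Task 10 = (9 + 4·10 + 23)/6 = 72/6 = 12; σ²_Task 10 = ((23−9)/6)² = 5.444

Forward pass:
ES_Task 1 = 0; EF_Task 1 = 6
ES_Task 2 = 0; EF_Task 2 = 5
ES_Task 3 = 5; EF_Task 3 = 5+13 = 18
ES_Task 4 = 5; EF_Task 4 = 5+2 = 7
ES_Task 5 = 7; EF_Task 5 = 7+7 = 14
ES_Task 6 = 18; EF_Task 6 = 18+3 = 21
ES_Task 7 = 18; EF_Task 7 = 18+10 = 28
ES_Task 8 = max(EF_Task 1=6, EF_Task 3=18) = 18; EF_Task 8 = 18+5 = 23
ES_Task 9 = 14; EF_Task 9 = 14+3 = 17
ES_Task 10 = max(EF_Task 1=6, EF_Task 4=7, EF_Task 6=21, EF_Task 7=28, EF_Task 8=23, EF_Task 9=17) = 28; EF_Task 10 = 28+12 = 40
Expected project duration μ = 40 days. Critical path: Task 2 → Task 3 → Task 7 → Task 10.

Variance along critical path = 4.000 + 0.444 + 4.000 + 5.444 = 13.889; σ = √13.889 = 3.727 days.
Z = (44 − 40) / 3.727 = 1.073
P(T ≤ 44) = Φ(1.073) ≈ 0.858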